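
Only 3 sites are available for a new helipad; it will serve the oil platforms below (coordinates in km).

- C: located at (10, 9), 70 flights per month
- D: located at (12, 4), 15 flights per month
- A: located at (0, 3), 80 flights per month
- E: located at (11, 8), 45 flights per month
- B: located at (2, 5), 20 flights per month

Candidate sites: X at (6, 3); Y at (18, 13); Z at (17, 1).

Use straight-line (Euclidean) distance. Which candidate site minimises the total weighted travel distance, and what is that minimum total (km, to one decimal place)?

X, total 1483.7 km

Total weighted distance at each candidate:
  X (6, 3): total = 1483.7
  Y (18, 13): total = 3180.5
  Z (17, 1): total = 2926.3
Minimum is at X with total 1483.7 km.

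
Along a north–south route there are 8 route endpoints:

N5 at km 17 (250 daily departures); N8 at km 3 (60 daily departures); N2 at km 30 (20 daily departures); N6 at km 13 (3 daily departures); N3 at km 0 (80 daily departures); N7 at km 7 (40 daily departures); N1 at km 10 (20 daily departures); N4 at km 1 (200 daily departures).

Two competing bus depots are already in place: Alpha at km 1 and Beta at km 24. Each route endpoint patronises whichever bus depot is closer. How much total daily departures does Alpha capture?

400

The indifferent point is the midpoint (1+24)/2 = 12.5; route endpoints left of it (closer to Alpha at 1) go to Alpha, those right go to Beta.
  N3 at 0 (w=80) → Alpha
  N4 at 1 (w=200) → Alpha
  N8 at 3 (w=60) → Alpha
  N7 at 7 (w=40) → Alpha
  N1 at 10 (w=20) → Alpha
  N6 at 13 (w=3) → Beta
  N5 at 17 (w=250) → Beta
  N2 at 30 (w=20) → Beta
Alpha captures 400; Beta captures 273.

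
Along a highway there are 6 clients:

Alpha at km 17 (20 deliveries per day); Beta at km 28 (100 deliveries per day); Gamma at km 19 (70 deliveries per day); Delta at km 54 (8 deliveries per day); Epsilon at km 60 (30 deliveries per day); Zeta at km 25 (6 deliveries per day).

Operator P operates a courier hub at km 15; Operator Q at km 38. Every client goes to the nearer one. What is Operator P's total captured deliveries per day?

The indifferent point is the midpoint (15+38)/2 = 26.5; clients left of it (closer to Operator P at 15) go to Operator P, those right go to Operator Q.
  Alpha at 17 (w=20) → Operator P
  Gamma at 19 (w=70) → Operator P
  Zeta at 25 (w=6) → Operator P
  Beta at 28 (w=100) → Operator Q
  Delta at 54 (w=8) → Operator Q
  Epsilon at 60 (w=30) → Operator Q
Operator P captures 96; Operator Q captures 138.

96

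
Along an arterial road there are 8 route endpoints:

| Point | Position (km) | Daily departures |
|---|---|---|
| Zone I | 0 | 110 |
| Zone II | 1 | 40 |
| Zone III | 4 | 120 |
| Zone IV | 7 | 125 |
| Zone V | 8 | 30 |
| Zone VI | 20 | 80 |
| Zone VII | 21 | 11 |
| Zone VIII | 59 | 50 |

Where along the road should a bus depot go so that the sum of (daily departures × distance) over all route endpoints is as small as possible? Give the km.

x = 7

For a sum of weighted absolute distances on a line, the optimum is the weighted median (not the mean). Total weight W = 566; half-weight = 283.
Sort by position and accumulate weight:
  km 0 (Zone I, w=110) → cum 110
  km 1 (Zone II, w=40) → cum 150
  km 4 (Zone III, w=120) → cum 270
  km 7 (Zone IV, w=125) → cum 395  ≥ 283 → median here
  km 8 (Zone V, w=30) → cum 425
  km 20 (Zone VI, w=80) → cum 505
  km 21 (Zone VII, w=11) → cum 516
  km 59 (Zone VIII, w=50) → cum 566
Optimal location: km 7.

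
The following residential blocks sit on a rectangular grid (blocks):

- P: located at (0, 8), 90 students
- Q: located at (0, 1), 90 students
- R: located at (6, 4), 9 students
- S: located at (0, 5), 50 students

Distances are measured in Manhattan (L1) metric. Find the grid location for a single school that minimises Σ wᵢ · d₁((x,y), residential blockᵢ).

(0, 5)

Manhattan distance separates: Σwᵢ(|x−xᵢ|+|y−yᵢ|) = Σwᵢ|x−xᵢ| + Σwᵢ|y−yᵢ|, so x and y are optimised independently as 1-D weighted medians.
Total weight W = 239; half = 119.5.
x-coordinate, sorted with cumulative weight:
  x=0 (P, w=90) cum 90
  x=0 (Q, w=90) cum 180  ← median
  x=0 (S, w=50) cum 230
  x=6 (R, w=9) cum 239
⇒ x* = 0
y-coordinate, sorted with cumulative weight:
  y=1 (Q, w=90) cum 90
  y=4 (R, w=9) cum 99
  y=5 (S, w=50) cum 149  ← median
  y=8 (P, w=90) cum 239
⇒ y* = 5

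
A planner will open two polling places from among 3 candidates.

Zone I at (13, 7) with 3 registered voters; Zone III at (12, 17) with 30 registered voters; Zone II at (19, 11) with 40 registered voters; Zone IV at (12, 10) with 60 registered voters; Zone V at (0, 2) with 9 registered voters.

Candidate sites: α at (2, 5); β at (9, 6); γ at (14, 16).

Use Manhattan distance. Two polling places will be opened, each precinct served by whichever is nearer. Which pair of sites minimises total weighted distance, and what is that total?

{β, γ}, total 1042

Evaluate every pair (each demand assigned to the nearer of the two):
  {β, γ}: total = 1042
  {α, γ}: total = 1045
  {α, β}: total = 1500
Best pair: {β, γ} with total 1042.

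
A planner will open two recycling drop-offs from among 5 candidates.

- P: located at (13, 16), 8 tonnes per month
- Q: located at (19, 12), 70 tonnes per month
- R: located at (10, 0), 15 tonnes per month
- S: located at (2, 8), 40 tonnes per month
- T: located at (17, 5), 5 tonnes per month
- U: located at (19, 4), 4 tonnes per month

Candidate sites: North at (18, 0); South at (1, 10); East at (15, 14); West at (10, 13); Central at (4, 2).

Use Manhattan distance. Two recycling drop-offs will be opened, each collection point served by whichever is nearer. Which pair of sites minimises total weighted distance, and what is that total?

{South, East}, total 968

Evaluate every pair (each demand assigned to the nearer of the two):
  {South, East}: total = 968
  {East, Central}: total = 1003
  {South, West}: total = 1210
  {East, West}: total = 1278
  {West, Central}: total = 1331
  {North, South}: total = 1344
  {North, East}: total = 1382
  {North, West}: total = 1438
  {North, Central}: total = 1568
  {South, Central}: total = 1932
Best pair: {South, East} with total 968.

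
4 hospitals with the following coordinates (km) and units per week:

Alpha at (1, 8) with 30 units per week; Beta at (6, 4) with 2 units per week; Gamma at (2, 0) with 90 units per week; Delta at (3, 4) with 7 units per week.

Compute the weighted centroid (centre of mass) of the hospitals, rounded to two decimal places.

(1.88, 2.14)

The minimiser of Σwᵢ‖p−pᵢ‖² is the weighted centroid p* = (Σwᵢpᵢ)/(Σwᵢ).
Σwᵢ = 129.
Σwᵢxᵢ = 30·1 + 2·6 + 90·2 + 7·3 = 243.
Σwᵢyᵢ = 30·8 + 2·4 + 90·0 + 7·4 = 276.
x* = 243/129 = 1.88, y* = 276/129 = 2.14.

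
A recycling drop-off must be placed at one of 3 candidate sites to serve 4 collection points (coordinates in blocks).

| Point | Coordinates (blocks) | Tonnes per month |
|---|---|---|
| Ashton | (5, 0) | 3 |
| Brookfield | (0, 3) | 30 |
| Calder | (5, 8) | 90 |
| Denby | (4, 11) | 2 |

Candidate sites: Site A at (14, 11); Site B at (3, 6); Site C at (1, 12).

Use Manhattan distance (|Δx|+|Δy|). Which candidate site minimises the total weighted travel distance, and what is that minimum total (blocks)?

Site B, total 576 blocks

Total weighted distance at each candidate:
  Site A (14, 11): total = 1820
  Site B (3, 6): total = 576
  Site C (1, 12): total = 1076
Minimum is at Site B with total 576 blocks.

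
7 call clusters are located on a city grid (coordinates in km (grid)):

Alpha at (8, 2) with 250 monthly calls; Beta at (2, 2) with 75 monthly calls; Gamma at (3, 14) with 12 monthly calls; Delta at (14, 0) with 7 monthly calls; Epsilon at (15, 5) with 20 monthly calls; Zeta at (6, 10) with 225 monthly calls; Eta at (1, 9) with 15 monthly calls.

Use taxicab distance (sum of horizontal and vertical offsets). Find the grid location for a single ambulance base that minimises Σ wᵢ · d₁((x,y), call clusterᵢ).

(6, 2)

Manhattan distance separates: Σwᵢ(|x−xᵢ|+|y−yᵢ|) = Σwᵢ|x−xᵢ| + Σwᵢ|y−yᵢ|, so x and y are optimised independently as 1-D weighted medians.
Total weight W = 604; half = 302.
x-coordinate, sorted with cumulative weight:
  x=1 (Eta, w=15) cum 15
  x=2 (Beta, w=75) cum 90
  x=3 (Gamma, w=12) cum 102
  x=6 (Zeta, w=225) cum 327  ← median
  x=8 (Alpha, w=250) cum 577
  x=14 (Delta, w=7) cum 584
  x=15 (Epsilon, w=20) cum 604
⇒ x* = 6
y-coordinate, sorted with cumulative weight:
  y=0 (Delta, w=7) cum 7
  y=2 (Alpha, w=250) cum 257
  y=2 (Beta, w=75) cum 332  ← median
  y=5 (Epsilon, w=20) cum 352
  y=9 (Eta, w=15) cum 367
  y=10 (Zeta, w=225) cum 592
  y=14 (Gamma, w=12) cum 604
⇒ y* = 2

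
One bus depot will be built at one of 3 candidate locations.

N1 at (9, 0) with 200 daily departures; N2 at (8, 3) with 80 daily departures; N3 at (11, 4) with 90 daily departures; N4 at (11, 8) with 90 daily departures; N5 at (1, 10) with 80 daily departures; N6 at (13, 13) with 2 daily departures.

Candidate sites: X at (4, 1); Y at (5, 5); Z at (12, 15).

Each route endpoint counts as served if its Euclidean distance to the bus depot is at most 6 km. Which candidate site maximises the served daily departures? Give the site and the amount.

Coverage radius r = 6 km; a point is covered iff (Δx)²+(Δy)² ≤ 6² = 36.
  X (4, 1): covers {N1, N2} → 280
  Y (5, 5): covers {N2} → 80
  Z (12, 15): covers {N6} → 2
Maximum coverage at X: 280 daily departures.

X, covering 280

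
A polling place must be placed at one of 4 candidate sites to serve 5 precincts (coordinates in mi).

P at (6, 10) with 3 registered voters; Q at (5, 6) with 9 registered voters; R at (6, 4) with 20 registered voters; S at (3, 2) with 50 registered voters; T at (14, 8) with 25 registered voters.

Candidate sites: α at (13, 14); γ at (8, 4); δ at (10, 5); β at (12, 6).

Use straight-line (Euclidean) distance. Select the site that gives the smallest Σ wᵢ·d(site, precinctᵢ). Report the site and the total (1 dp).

γ, total 541.0 mi

Total weighted distance at each candidate:
  α (13, 14): total = 1303.2
  γ (8, 4): total = 541.0
  δ (10, 5): total = 653.4
  β (12, 6): total = 774.3
Minimum is at γ with total 541.0 mi.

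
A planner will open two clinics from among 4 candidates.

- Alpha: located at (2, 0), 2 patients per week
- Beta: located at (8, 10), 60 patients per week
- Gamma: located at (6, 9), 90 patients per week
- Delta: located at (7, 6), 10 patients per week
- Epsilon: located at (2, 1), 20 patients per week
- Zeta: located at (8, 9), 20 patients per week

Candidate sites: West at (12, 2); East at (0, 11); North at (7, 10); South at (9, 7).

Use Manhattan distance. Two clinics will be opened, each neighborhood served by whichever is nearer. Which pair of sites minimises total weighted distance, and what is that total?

Evaluate every pair (each demand assigned to the nearer of the two):
  {West, North}: total = 564
  {East, North}: total = 586
  {North, South}: total = 598
  {West, South}: total = 1024
  {East, South}: total = 1046
  {West, East}: total = 1794
Best pair: {West, North} with total 564.

{West, North}, total 564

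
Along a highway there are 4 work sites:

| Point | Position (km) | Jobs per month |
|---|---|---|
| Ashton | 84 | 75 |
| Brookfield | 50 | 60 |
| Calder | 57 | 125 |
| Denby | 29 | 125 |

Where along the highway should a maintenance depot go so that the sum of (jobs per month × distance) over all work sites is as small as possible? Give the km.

For a sum of weighted absolute distances on a line, the optimum is the weighted median (not the mean). Total weight W = 385; half-weight = 192.5.
Sort by position and accumulate weight:
  km 29 (Denby, w=125) → cum 125
  km 50 (Brookfield, w=60) → cum 185
  km 57 (Calder, w=125) → cum 310  ≥ 192.5 → median here
  km 84 (Ashton, w=75) → cum 385
Optimal location: km 57.

x = 57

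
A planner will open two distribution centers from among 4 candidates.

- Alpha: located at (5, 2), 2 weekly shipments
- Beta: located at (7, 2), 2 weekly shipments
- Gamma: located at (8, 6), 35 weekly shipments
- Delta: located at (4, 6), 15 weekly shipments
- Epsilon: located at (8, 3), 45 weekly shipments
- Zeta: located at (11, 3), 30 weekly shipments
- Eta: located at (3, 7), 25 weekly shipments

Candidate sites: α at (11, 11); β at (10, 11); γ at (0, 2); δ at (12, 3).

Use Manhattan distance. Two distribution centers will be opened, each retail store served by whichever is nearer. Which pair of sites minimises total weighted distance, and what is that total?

{γ, δ}, total 797

Evaluate every pair (each demand assigned to the nearer of the two):
  {γ, δ}: total = 797
  {β, δ}: total = 923
  {α, δ}: total = 948
  {β, γ}: total = 1264
  {α, γ}: total = 1269
  {α, β}: total = 1427
Best pair: {γ, δ} with total 797.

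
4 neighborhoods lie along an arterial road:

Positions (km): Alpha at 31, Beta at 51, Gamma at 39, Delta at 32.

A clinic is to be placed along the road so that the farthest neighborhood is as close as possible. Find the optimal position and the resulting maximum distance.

location 41, max distance 10

The 1-center on a line is the midpoint of the two extreme points: leftmost at 31, rightmost at 51.
Optimal location = (31 + 51)/2 = 41; maximum distance = (51 − 31)/2 = 10.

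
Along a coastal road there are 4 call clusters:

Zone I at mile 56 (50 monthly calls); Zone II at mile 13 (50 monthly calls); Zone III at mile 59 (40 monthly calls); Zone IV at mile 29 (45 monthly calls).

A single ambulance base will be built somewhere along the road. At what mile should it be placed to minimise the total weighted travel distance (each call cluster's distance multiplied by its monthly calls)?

x = 29

For a sum of weighted absolute distances on a line, the optimum is the weighted median (not the mean). Total weight W = 185; half-weight = 92.5.
Sort by position and accumulate weight:
  mile 13 (Zone II, w=50) → cum 50
  mile 29 (Zone IV, w=45) → cum 95  ≥ 92.5 → median here
  mile 56 (Zone I, w=50) → cum 145
  mile 59 (Zone III, w=40) → cum 185
Optimal location: mile 29.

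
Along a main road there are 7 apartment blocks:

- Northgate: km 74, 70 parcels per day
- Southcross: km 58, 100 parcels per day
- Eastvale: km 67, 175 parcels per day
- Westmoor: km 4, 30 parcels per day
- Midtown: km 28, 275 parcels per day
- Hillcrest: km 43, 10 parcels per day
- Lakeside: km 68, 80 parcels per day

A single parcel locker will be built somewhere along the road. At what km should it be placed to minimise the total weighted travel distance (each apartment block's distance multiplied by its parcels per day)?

x = 58

For a sum of weighted absolute distances on a line, the optimum is the weighted median (not the mean). Total weight W = 740; half-weight = 370.
Sort by position and accumulate weight:
  km 4 (Westmoor, w=30) → cum 30
  km 28 (Midtown, w=275) → cum 305
  km 43 (Hillcrest, w=10) → cum 315
  km 58 (Southcross, w=100) → cum 415  ≥ 370 → median here
  km 67 (Eastvale, w=175) → cum 590
  km 68 (Lakeside, w=80) → cum 670
  km 74 (Northgate, w=70) → cum 740
Optimal location: km 58.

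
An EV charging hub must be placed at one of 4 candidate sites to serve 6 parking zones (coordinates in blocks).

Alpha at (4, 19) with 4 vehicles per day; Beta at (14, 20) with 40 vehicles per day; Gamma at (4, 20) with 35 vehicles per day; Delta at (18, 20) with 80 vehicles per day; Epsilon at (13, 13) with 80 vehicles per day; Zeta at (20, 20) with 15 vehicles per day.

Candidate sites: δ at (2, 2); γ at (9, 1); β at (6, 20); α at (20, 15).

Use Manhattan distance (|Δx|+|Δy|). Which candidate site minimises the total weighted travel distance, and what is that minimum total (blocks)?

Total weighted distance at each candidate:
  δ (2, 2): total = 6996
  γ (9, 1): total = 5862
  β (6, 20): total = 2692
  α (20, 15): total = 2610
Minimum is at α with total 2610 blocks.

α, total 2610 blocks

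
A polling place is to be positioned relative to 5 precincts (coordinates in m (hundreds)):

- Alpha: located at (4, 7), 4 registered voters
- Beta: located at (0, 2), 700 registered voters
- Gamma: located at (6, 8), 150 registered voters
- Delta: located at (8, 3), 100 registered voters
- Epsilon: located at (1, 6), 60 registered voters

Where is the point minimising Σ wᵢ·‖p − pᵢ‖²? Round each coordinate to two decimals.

(1.75, 3.24)

The minimiser of Σwᵢ‖p−pᵢ‖² is the weighted centroid p* = (Σwᵢpᵢ)/(Σwᵢ).
Σwᵢ = 1014.
Σwᵢxᵢ = 4·4 + 700·0 + 150·6 + 100·8 + 60·1 = 1776.
Σwᵢyᵢ = 4·7 + 700·2 + 150·8 + 100·3 + 60·6 = 3288.
x* = 1776/1014 = 1.75, y* = 3288/1014 = 3.24.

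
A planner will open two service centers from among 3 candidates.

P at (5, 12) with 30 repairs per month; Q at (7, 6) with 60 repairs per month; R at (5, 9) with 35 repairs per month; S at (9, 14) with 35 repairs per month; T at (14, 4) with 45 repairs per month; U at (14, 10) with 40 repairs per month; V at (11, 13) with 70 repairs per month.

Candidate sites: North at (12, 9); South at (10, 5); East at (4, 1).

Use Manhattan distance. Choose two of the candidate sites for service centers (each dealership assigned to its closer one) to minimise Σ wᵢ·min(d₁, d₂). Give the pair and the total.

{North, South}, total 1760

Evaluate every pair (each demand assigned to the nearer of the two):
  {North, South}: total = 1760
  {North, East}: total = 2090
  {South, East}: total = 2480
Best pair: {North, South} with total 1760.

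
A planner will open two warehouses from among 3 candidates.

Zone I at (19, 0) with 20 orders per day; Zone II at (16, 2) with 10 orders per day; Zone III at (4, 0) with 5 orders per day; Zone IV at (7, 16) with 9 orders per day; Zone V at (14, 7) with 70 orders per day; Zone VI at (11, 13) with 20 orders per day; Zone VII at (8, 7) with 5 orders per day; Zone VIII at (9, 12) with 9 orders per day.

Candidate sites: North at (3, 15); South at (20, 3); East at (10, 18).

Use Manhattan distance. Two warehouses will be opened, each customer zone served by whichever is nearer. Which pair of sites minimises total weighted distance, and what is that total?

Evaluate every pair (each demand assigned to the nearer of the two):
  {South, East}: total = 1218
  {North, South}: total = 1301
  {North, East}: total = 2183
Best pair: {South, East} with total 1218.

{South, East}, total 1218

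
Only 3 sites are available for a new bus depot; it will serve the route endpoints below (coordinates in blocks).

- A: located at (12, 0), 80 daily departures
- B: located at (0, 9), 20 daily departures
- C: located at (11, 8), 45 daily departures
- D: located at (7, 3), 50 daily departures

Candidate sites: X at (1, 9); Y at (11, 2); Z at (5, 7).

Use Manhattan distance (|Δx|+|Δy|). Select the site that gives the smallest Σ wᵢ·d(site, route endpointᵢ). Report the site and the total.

Total weighted distance at each candidate:
  X (1, 9): total = 2715
  Y (11, 2): total = 1120
  Z (5, 7): total = 1875
Minimum is at Y with total 1120 blocks.

Y, total 1120 blocks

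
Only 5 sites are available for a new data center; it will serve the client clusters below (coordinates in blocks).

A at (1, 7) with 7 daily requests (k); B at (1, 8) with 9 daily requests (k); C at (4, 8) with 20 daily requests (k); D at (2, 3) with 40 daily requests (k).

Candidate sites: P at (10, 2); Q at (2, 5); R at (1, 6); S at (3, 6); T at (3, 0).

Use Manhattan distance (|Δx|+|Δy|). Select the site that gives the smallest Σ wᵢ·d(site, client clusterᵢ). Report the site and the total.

Total weighted distance at each candidate:
  P (10, 2): total = 833
  Q (2, 5): total = 237
  R (1, 6): total = 285
  S (3, 6): total = 277
  T (3, 0): total = 493
Minimum is at Q with total 237 blocks.

Q, total 237 blocks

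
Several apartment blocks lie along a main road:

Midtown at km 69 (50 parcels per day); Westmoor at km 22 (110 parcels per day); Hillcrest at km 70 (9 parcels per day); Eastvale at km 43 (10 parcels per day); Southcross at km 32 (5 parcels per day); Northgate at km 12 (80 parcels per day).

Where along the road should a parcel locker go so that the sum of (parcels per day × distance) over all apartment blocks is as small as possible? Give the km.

For a sum of weighted absolute distances on a line, the optimum is the weighted median (not the mean). Total weight W = 264; half-weight = 132.
Sort by position and accumulate weight:
  km 12 (Northgate, w=80) → cum 80
  km 22 (Westmoor, w=110) → cum 190  ≥ 132 → median here
  km 32 (Southcross, w=5) → cum 195
  km 43 (Eastvale, w=10) → cum 205
  km 69 (Midtown, w=50) → cum 255
  km 70 (Hillcrest, w=9) → cum 264
Optimal location: km 22.

x = 22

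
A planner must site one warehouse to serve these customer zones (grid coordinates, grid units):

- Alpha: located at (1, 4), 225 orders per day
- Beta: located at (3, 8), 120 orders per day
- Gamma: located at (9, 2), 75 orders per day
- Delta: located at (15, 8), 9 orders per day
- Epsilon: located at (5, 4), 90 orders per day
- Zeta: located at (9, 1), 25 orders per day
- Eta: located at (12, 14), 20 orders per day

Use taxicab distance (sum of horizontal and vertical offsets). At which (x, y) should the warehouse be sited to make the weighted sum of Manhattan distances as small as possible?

(3, 4)

Manhattan distance separates: Σwᵢ(|x−xᵢ|+|y−yᵢ|) = Σwᵢ|x−xᵢ| + Σwᵢ|y−yᵢ|, so x and y are optimised independently as 1-D weighted medians.
Total weight W = 564; half = 282.
x-coordinate, sorted with cumulative weight:
  x=1 (Alpha, w=225) cum 225
  x=3 (Beta, w=120) cum 345  ← median
  x=5 (Epsilon, w=90) cum 435
  x=9 (Gamma, w=75) cum 510
  x=9 (Zeta, w=25) cum 535
  x=12 (Eta, w=20) cum 555
  x=15 (Delta, w=9) cum 564
⇒ x* = 3
y-coordinate, sorted with cumulative weight:
  y=1 (Zeta, w=25) cum 25
  y=2 (Gamma, w=75) cum 100
  y=4 (Alpha, w=225) cum 325  ← median
  y=4 (Epsilon, w=90) cum 415
  y=8 (Beta, w=120) cum 535
  y=8 (Delta, w=9) cum 544
  y=14 (Eta, w=20) cum 564
⇒ y* = 4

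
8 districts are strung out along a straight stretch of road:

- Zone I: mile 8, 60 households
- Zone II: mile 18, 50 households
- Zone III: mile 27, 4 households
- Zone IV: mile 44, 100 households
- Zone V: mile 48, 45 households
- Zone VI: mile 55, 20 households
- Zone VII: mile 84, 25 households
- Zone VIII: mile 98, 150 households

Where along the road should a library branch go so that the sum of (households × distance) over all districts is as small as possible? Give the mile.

For a sum of weighted absolute distances on a line, the optimum is the weighted median (not the mean). Total weight W = 454; half-weight = 227.
Sort by position and accumulate weight:
  mile 8 (Zone I, w=60) → cum 60
  mile 18 (Zone II, w=50) → cum 110
  mile 27 (Zone III, w=4) → cum 114
  mile 44 (Zone IV, w=100) → cum 214
  mile 48 (Zone V, w=45) → cum 259  ≥ 227 → median here
  mile 55 (Zone VI, w=20) → cum 279
  mile 84 (Zone VII, w=25) → cum 304
  mile 98 (Zone VIII, w=150) → cum 454
Optimal location: mile 48.

x = 48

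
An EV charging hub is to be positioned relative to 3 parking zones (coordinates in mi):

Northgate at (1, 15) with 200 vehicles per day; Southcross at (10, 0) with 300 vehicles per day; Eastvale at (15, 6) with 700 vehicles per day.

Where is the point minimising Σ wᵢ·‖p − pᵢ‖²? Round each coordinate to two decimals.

The minimiser of Σwᵢ‖p−pᵢ‖² is the weighted centroid p* = (Σwᵢpᵢ)/(Σwᵢ).
Σwᵢ = 1200.
Σwᵢxᵢ = 200·1 + 300·10 + 700·15 = 13700.
Σwᵢyᵢ = 200·15 + 300·0 + 700·6 = 7200.
x* = 13700/1200 = 11.42, y* = 7200/1200 = 6.00.

(11.42, 6.00)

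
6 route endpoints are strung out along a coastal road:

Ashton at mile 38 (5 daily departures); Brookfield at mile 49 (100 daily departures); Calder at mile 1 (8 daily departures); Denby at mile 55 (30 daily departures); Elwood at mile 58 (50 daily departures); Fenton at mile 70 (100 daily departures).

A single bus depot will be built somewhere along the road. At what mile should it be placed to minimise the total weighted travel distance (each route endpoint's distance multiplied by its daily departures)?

x = 58

For a sum of weighted absolute distances on a line, the optimum is the weighted median (not the mean). Total weight W = 293; half-weight = 146.5.
Sort by position and accumulate weight:
  mile 1 (Calder, w=8) → cum 8
  mile 38 (Ashton, w=5) → cum 13
  mile 49 (Brookfield, w=100) → cum 113
  mile 55 (Denby, w=30) → cum 143
  mile 58 (Elwood, w=50) → cum 193  ≥ 146.5 → median here
  mile 70 (Fenton, w=100) → cum 293
Optimal location: mile 58.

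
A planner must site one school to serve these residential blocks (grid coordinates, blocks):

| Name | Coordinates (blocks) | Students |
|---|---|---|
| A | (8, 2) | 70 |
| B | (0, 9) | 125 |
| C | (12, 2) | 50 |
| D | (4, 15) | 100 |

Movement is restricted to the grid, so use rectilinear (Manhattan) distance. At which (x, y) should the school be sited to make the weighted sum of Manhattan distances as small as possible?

(4, 9)

Manhattan distance separates: Σwᵢ(|x−xᵢ|+|y−yᵢ|) = Σwᵢ|x−xᵢ| + Σwᵢ|y−yᵢ|, so x and y are optimised independently as 1-D weighted medians.
Total weight W = 345; half = 172.5.
x-coordinate, sorted with cumulative weight:
  x=0 (B, w=125) cum 125
  x=4 (D, w=100) cum 225  ← median
  x=8 (A, w=70) cum 295
  x=12 (C, w=50) cum 345
⇒ x* = 4
y-coordinate, sorted with cumulative weight:
  y=2 (A, w=70) cum 70
  y=2 (C, w=50) cum 120
  y=9 (B, w=125) cum 245  ← median
  y=15 (D, w=100) cum 345
⇒ y* = 9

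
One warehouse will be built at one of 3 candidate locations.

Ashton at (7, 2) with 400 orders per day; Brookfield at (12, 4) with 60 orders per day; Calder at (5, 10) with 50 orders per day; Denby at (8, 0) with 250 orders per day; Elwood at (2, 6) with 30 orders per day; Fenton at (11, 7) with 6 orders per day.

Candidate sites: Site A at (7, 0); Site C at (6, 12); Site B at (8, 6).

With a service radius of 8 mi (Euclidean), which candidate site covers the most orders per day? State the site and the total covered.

Coverage radius r = 8 mi; a point is covered iff (Δx)²+(Δy)² ≤ 8² = 64.
  Site A (7, 0): covers {Ashton, Brookfield, Denby, Elwood} → 740
  Site C (6, 12): covers {Calder, Elwood, Fenton} → 86
  Site B (8, 6): covers {Ashton, Brookfield, Calder, Denby, Elwood, Fenton} → 796
Maximum coverage at Site B: 796 orders per day.

Site B, covering 796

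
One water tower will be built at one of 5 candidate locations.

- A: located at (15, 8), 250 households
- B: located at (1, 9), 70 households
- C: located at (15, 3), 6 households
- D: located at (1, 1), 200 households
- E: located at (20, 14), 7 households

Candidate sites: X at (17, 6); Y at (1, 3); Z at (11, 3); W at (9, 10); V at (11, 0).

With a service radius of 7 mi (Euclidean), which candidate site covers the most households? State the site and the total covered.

Y, covering 270

Coverage radius r = 7 mi; a point is covered iff (Δx)²+(Δy)² ≤ 7² = 49.
  X (17, 6): covers {A, C} → 256
  Y (1, 3): covers {B, D} → 270
  Z (11, 3): covers {A, C} → 256
  W (9, 10): covers {A} → 250
  V (11, 0): covers {C} → 6
Maximum coverage at Y: 270 households.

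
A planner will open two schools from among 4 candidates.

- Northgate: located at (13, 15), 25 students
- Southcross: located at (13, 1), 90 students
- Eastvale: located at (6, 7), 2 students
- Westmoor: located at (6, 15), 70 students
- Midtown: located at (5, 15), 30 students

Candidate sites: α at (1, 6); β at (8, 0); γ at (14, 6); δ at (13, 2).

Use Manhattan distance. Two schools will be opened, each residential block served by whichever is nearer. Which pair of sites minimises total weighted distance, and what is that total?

{α, δ}, total 1797

Evaluate every pair (each demand assigned to the nearer of the two):
  {α, δ}: total = 1797
  {γ, δ}: total = 2088
  {β, δ}: total = 2163
  {α, γ}: total = 2172
  {α, β}: total = 2422
  {β, γ}: total = 2538
Best pair: {α, δ} with total 1797.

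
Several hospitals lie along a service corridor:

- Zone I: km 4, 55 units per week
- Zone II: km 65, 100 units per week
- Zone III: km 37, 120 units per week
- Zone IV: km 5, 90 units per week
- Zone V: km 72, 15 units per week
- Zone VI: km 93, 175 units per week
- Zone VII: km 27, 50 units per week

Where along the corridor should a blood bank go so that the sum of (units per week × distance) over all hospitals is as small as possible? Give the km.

For a sum of weighted absolute distances on a line, the optimum is the weighted median (not the mean). Total weight W = 605; half-weight = 302.5.
Sort by position and accumulate weight:
  km 4 (Zone I, w=55) → cum 55
  km 5 (Zone IV, w=90) → cum 145
  km 27 (Zone VII, w=50) → cum 195
  km 37 (Zone III, w=120) → cum 315  ≥ 302.5 → median here
  km 65 (Zone II, w=100) → cum 415
  km 72 (Zone V, w=15) → cum 430
  km 93 (Zone VI, w=175) → cum 605
Optimal location: km 37.

x = 37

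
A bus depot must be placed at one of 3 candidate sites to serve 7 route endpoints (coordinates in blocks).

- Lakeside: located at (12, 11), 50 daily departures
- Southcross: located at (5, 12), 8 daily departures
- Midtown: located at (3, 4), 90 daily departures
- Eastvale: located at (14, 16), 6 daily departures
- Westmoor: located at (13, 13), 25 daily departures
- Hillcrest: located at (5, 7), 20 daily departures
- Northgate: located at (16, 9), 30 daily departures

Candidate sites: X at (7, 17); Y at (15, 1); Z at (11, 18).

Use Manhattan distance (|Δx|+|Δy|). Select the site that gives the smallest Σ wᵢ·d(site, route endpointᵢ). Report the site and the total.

Total weighted distance at each candidate:
  X (7, 17): total = 3184
  Y (15, 1): total = 3204
  Z (11, 18): total = 3441
Minimum is at X with total 3184 blocks.

X, total 3184 blocks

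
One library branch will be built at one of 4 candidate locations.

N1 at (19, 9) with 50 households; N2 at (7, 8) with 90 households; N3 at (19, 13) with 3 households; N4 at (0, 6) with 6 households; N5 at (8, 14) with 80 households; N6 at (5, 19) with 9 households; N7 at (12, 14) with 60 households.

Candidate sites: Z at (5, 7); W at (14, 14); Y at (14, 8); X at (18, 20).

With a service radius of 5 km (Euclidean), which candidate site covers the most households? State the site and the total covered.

Coverage radius r = 5 km; a point is covered iff (Δx)²+(Δy)² ≤ 5² = 25.
  Z (5, 7): covers {N2} → 90
  W (14, 14): covers {N7} → 60
  Y (14, 8): covers {none} → 0
  X (18, 20): covers {none} → 0
Maximum coverage at Z: 90 households.

Z, covering 90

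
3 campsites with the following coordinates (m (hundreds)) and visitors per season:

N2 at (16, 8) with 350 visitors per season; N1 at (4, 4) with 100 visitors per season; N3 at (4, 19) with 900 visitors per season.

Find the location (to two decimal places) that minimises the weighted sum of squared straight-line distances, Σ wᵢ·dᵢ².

(7.11, 15.04)

The minimiser of Σwᵢ‖p−pᵢ‖² is the weighted centroid p* = (Σwᵢpᵢ)/(Σwᵢ).
Σwᵢ = 1350.
Σwᵢxᵢ = 350·16 + 100·4 + 900·4 = 9600.
Σwᵢyᵢ = 350·8 + 100·4 + 900·19 = 20300.
x* = 9600/1350 = 7.11, y* = 20300/1350 = 15.04.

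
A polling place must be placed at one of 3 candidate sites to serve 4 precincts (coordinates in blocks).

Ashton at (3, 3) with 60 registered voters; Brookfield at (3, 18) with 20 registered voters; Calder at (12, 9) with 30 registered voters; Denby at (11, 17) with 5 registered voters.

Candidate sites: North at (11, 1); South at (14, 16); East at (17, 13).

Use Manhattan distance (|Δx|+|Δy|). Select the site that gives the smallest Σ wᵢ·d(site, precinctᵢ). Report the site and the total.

Total weighted distance at each candidate:
  North (11, 1): total = 1450
  South (14, 16): total = 1990
  East (17, 13): total = 2140
Minimum is at North with total 1450 blocks.

North, total 1450 blocks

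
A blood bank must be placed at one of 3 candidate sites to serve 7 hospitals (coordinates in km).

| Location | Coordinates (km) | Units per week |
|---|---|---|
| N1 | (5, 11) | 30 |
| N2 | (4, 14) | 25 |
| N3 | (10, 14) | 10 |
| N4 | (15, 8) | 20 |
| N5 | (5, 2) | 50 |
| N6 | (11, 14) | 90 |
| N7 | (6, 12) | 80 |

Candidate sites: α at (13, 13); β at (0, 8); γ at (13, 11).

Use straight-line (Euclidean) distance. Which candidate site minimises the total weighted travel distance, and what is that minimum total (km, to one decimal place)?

α, total 2060.1 km

Total weighted distance at each candidate:
  α (13, 13): total = 2060.1
  β (0, 8): total = 2866.9
  γ (13, 11): total = 2084.0
Minimum is at α with total 2060.1 km.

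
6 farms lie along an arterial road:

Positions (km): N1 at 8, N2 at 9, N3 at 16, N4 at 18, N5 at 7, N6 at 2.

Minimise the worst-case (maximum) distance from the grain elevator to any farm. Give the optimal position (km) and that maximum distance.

location 10, max distance 8

The 1-center on a line is the midpoint of the two extreme points: leftmost at 2, rightmost at 18.
Optimal location = (2 + 18)/2 = 10; maximum distance = (18 − 2)/2 = 8.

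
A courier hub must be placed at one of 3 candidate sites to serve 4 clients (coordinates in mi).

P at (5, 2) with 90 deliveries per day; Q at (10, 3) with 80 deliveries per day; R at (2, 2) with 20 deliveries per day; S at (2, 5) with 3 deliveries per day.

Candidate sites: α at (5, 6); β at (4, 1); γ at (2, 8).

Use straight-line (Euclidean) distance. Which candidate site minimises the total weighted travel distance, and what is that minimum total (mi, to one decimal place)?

Total weighted distance at each candidate:
  α (5, 6): total = 936.0
  β (4, 1): total = 691.4
  γ (2, 8): total = 1487.5
Minimum is at β with total 691.4 mi.

β, total 691.4 mi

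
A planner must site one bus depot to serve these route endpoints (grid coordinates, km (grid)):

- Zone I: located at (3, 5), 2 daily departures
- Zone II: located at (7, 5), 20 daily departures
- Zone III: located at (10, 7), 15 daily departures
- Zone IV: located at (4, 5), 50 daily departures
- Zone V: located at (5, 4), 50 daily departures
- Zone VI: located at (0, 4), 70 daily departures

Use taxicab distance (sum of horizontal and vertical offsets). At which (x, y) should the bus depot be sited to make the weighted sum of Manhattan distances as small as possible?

(4, 4)

Manhattan distance separates: Σwᵢ(|x−xᵢ|+|y−yᵢ|) = Σwᵢ|x−xᵢ| + Σwᵢ|y−yᵢ|, so x and y are optimised independently as 1-D weighted medians.
Total weight W = 207; half = 103.5.
x-coordinate, sorted with cumulative weight:
  x=0 (Zone VI, w=70) cum 70
  x=3 (Zone I, w=2) cum 72
  x=4 (Zone IV, w=50) cum 122  ← median
  x=5 (Zone V, w=50) cum 172
  x=7 (Zone II, w=20) cum 192
  x=10 (Zone III, w=15) cum 207
⇒ x* = 4
y-coordinate, sorted with cumulative weight:
  y=4 (Zone V, w=50) cum 50
  y=4 (Zone VI, w=70) cum 120  ← median
  y=5 (Zone I, w=2) cum 122
  y=5 (Zone II, w=20) cum 142
  y=5 (Zone IV, w=50) cum 192
  y=7 (Zone III, w=15) cum 207
⇒ y* = 4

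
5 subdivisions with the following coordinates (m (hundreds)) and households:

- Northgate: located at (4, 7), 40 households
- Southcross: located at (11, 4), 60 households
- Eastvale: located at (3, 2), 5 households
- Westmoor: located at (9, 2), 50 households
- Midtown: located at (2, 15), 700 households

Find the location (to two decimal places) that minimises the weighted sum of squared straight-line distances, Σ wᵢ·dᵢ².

The minimiser of Σwᵢ‖p−pᵢ‖² is the weighted centroid p* = (Σwᵢpᵢ)/(Σwᵢ).
Σwᵢ = 855.
Σwᵢxᵢ = 40·4 + 60·11 + 5·3 + 50·9 + 700·2 = 2685.
Σwᵢyᵢ = 40·7 + 60·4 + 5·2 + 50·2 + 700·15 = 11130.
x* = 2685/855 = 3.14, y* = 11130/855 = 13.02.

(3.14, 13.02)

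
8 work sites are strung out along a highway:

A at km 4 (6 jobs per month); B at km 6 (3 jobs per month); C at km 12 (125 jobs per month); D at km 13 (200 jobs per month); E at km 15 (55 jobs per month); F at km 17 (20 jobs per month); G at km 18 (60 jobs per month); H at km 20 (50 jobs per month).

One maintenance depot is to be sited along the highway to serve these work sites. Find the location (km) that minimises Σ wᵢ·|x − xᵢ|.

x = 13

For a sum of weighted absolute distances on a line, the optimum is the weighted median (not the mean). Total weight W = 519; half-weight = 259.5.
Sort by position and accumulate weight:
  km 4 (A, w=6) → cum 6
  km 6 (B, w=3) → cum 9
  km 12 (C, w=125) → cum 134
  km 13 (D, w=200) → cum 334  ≥ 259.5 → median here
  km 15 (E, w=55) → cum 389
  km 17 (F, w=20) → cum 409
  km 18 (G, w=60) → cum 469
  km 20 (H, w=50) → cum 519
Optimal location: km 13.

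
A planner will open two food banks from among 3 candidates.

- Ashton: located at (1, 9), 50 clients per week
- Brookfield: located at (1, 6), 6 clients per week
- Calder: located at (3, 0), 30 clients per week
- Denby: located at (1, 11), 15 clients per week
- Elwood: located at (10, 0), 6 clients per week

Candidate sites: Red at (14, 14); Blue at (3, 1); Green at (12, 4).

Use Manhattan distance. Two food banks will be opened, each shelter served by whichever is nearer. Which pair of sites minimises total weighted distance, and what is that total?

{Blue, Green}, total 788

Evaluate every pair (each demand assigned to the nearer of the two):
  {Blue, Green}: total = 788
  {Red, Blue}: total = 800
  {Red, Green}: total = 1544
Best pair: {Blue, Green} with total 788.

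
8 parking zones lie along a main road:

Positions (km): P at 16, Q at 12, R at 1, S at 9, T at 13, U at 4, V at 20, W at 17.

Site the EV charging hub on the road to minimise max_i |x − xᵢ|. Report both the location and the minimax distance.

location 10.5, max distance 9.5

The 1-center on a line is the midpoint of the two extreme points: leftmost at 1, rightmost at 20.
Optimal location = (1 + 20)/2 = 10.5; maximum distance = (20 − 1)/2 = 9.5.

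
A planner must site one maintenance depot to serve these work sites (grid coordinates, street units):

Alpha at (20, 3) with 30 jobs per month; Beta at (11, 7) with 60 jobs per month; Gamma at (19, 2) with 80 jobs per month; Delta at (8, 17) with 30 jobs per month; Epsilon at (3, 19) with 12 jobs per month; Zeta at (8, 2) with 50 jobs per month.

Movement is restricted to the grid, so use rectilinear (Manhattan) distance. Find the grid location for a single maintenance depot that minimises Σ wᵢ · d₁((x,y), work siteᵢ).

(11, 3)

Manhattan distance separates: Σwᵢ(|x−xᵢ|+|y−yᵢ|) = Σwᵢ|x−xᵢ| + Σwᵢ|y−yᵢ|, so x and y are optimised independently as 1-D weighted medians.
Total weight W = 262; half = 131.
x-coordinate, sorted with cumulative weight:
  x=3 (Epsilon, w=12) cum 12
  x=8 (Delta, w=30) cum 42
  x=8 (Zeta, w=50) cum 92
  x=11 (Beta, w=60) cum 152  ← median
  x=19 (Gamma, w=80) cum 232
  x=20 (Alpha, w=30) cum 262
⇒ x* = 11
y-coordinate, sorted with cumulative weight:
  y=2 (Gamma, w=80) cum 80
  y=2 (Zeta, w=50) cum 130
  y=3 (Alpha, w=30) cum 160  ← median
  y=7 (Beta, w=60) cum 220
  y=17 (Delta, w=30) cum 250
  y=19 (Epsilon, w=12) cum 262
⇒ y* = 3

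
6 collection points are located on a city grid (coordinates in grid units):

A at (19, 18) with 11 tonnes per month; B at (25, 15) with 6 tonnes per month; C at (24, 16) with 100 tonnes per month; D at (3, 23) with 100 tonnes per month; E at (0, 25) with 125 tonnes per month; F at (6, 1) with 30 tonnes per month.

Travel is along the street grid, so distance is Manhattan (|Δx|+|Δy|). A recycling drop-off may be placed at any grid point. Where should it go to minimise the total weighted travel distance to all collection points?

(3, 23)

Manhattan distance separates: Σwᵢ(|x−xᵢ|+|y−yᵢ|) = Σwᵢ|x−xᵢ| + Σwᵢ|y−yᵢ|, so x and y are optimised independently as 1-D weighted medians.
Total weight W = 372; half = 186.
x-coordinate, sorted with cumulative weight:
  x=0 (E, w=125) cum 125
  x=3 (D, w=100) cum 225  ← median
  x=6 (F, w=30) cum 255
  x=19 (A, w=11) cum 266
  x=24 (C, w=100) cum 366
  x=25 (B, w=6) cum 372
⇒ x* = 3
y-coordinate, sorted with cumulative weight:
  y=1 (F, w=30) cum 30
  y=15 (B, w=6) cum 36
  y=16 (C, w=100) cum 136
  y=18 (A, w=11) cum 147
  y=23 (D, w=100) cum 247  ← median
  y=25 (E, w=125) cum 372
⇒ y* = 23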